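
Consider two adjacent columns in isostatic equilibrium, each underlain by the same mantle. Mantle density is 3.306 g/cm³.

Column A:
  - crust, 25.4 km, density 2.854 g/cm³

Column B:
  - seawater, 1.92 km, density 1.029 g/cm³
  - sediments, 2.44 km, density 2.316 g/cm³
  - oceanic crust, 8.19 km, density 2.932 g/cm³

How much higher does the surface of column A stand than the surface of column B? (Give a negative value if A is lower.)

For any compensation level in the mantle, the mantle terms cancel and isostasy reduces to e = (Σt_A − Σt_B) − (Σ(ρt)_A − Σ(ρt)_B) / ρ_m.
Σt_A = 25.4 km; Σt_B = 12.55 km; Σ(ρt)_A = 72.4916; Σ(ρt)_B = 31.6398 (in km·g/cm³).
e = (25.4 − 12.55) − (72.4916 − 31.6398) / 3.306 = 0.493 km.

0.493 km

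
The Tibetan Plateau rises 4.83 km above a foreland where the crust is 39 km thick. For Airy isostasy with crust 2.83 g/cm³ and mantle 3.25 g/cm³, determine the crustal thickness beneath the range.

Root depth r = h ρ_c / (ρ_m − ρ_c) = 4.83 km × 2.83 / 0.42 = 32.55 km.
Total thickness = T + h + r = 39 km + 4.83 km + 32.55 km = 76.4 km.

76.4 km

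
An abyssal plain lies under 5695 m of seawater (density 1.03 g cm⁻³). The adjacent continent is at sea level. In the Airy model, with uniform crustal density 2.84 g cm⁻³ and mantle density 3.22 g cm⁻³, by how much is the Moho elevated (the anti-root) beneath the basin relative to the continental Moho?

Balancing pressure at the compensation depth: replacing crust with seawater at the top is compensated by replacing crust with mantle at the base: d (ρ_c − ρ_w) = a (ρ_m − ρ_c).
a = d (ρ_c − ρ_w)/(ρ_m − ρ_c) = 5695 m × 1.81/0.38 = 27100 m.

27100 m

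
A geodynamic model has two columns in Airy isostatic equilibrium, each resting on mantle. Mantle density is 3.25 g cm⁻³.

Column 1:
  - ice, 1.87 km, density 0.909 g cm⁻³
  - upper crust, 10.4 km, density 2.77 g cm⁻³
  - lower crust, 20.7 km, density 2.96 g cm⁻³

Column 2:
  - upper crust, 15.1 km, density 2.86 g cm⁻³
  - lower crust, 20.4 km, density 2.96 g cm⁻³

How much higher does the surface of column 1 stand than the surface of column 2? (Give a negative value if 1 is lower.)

For any compensation level in the mantle, the mantle terms cancel and isostasy reduces to e = (Σt_1 − Σt_2) − (Σ(ρt)_1 − Σ(ρt)_2) / ρ_m.
Σt_1 = 32.97 km; Σt_2 = 35.5 km; Σ(ρt)_1 = 91.77983; Σ(ρt)_2 = 103.57 (in km·g cm⁻³).
e = (32.97 − 35.5) − (91.77983 − 103.57) / 3.25 = 1.1 km.

1.1 km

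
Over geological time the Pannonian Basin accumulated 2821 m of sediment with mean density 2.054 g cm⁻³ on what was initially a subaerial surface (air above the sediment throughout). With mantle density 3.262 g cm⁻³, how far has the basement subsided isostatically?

Subaerial load: s = t ρ_sed / ρ_m = 2821 m × 2.054/3.262 = 1780 m.

1780 m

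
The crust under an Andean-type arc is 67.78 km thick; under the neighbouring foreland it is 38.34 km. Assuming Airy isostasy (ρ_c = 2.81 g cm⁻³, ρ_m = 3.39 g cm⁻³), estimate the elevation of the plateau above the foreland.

Excess crust Δ = 67.78 km − 38.34 km = 29.44 km, split between elevation h and root r with h + r = Δ.
Airy balance ρ_c h = (ρ_m − ρ_c) r gives r = h ρ_c/(ρ_m − ρ_c), so h (1 + ρ_c/(ρ_m − ρ_c)) = Δ, i.e. h = Δ (ρ_m − ρ_c)/ρ_m.
h = 29.44 km × 0.58/3.39 = 5.04 km.

5.04 km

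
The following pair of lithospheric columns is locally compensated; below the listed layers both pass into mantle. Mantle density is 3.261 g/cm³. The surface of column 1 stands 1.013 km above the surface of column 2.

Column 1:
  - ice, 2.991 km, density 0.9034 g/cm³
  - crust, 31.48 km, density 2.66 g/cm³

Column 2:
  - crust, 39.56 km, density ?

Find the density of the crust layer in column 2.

Take the compensation level at the base of the deeper column (depth z_c below the surface of column 1) and equate Σ ρ_i t_i down to z_c; mantle fills any gap and the z_c terms cancel.
Column 1: 2.991×0.9034 + 31.48×2.66 + (z_c − 34.471)×3.261
Column 2: 1.013×0 + 39.56×ρ + (z_c − 1.013 − 39.56)×3.261
The z_c×3.261 term appears on both sides and cancels. Collect the known terms of each column as K = Σ(ρt)_known − 3.261 × (depth of known layers): K_1 = 86.4388694 − 3.261×34.471 = −25.9710616; K_2 = 0 − 3.261×(1.013 + 39.56) = −132.308553.
Balance: K_1 = K_2 + 39.56×ρ, so ρ = (K_1 − K_2)/39.56 = 106.337/39.56 = 2.69 g/cm³.

2.69 g/cm³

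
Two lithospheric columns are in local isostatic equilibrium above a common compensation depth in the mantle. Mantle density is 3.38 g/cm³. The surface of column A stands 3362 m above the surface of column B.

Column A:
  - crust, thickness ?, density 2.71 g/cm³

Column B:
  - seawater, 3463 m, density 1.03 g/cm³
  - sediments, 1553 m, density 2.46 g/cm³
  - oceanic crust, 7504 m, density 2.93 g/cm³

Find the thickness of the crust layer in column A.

Take the compensation level at the base of the deeper column (depth z_c below the surface of column A) and equate Σ ρ_i t_i down to z_c; mantle fills any gap and the z_c terms cancel.
Column A: x×2.71 + (z_c − 0 − x)×3.38
Column B: 3362×0 + 3463×1.03 + 1553×2.46 + 7504×2.93 + (z_c − 3362 − 12520)×3.38
The z_c×3.38 term appears on both sides and cancels. Collect the known terms of each column as K = Σ(ρt)_known − 3.38 × (depth of known layers): K_A = 0 − 3.38×0 = 0; K_B = 29373.99 − 3.38×(3362 + 12520) = −24307.17.
Balance: K_A − x×(3.38 − 2.71) = K_B, so x = (K_A − K_B)/(3.38 − 2.71) = 24307.2/0.67 = 36300 m.

36300 m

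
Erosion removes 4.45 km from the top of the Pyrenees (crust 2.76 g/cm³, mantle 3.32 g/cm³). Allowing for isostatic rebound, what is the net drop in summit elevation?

Rebound u = e ρ_c/ρ_m = 4.45 km × 2.76/3.32 = 3.699 km.
Net surface drop = e − u = 4.45 km − 3.699 km = e (ρ_m − ρ_c)/ρ_m = 0.751 km.

0.751 km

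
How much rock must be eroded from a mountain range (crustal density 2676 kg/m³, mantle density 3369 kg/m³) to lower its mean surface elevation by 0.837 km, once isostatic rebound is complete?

Net drop Δ = e − u = e − e ρ_c/ρ_m = e (ρ_m − ρ_c)/ρ_m.
e = Δ ρ_m/(ρ_m − ρ_c) = 0.837 km × 3369/693 = 4.07 km.

4.07 km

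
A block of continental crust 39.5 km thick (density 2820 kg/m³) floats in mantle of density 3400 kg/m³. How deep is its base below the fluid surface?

Draft d = t ρ_obj/ρ_fluid = 39.5 km × 2820/3400 = 32.8 km.

32.8 km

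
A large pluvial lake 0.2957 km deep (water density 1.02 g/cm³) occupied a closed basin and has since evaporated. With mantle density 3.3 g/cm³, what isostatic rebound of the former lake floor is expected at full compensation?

u = d ρ_w/ρ_m = 0.2957 km × 1.02/3.3 = 0.0914 km.

0.0914 km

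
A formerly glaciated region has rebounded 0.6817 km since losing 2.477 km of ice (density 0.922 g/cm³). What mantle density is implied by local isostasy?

ρ_m = ρ_ice t / u = 0.922 × 2.477 km/0.6817 km = 3.35 g/cm³.

3.35 g/cm³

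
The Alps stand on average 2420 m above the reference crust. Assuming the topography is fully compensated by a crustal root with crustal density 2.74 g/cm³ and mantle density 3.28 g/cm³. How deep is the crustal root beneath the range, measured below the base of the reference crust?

12300 m

Equating mass per unit area of the two columns: the weight of the topography is balanced by the buoyancy of the root, ρ_c h = (ρ_m − ρ_c) r.
r = h · ρ_c / (ρ_m − ρ_c) = 2420 m × 2.74 / (3.28 − 2.74) = 12300 m.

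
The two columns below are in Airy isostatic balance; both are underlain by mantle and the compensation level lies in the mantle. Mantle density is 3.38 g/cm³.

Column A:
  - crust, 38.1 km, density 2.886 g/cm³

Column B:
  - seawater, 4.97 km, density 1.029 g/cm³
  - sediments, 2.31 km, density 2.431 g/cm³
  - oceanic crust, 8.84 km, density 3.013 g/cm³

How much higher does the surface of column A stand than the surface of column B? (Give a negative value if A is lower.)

0.503 km

For any compensation level in the mantle, the mantle terms cancel and isostasy reduces to e = (Σt_A − Σt_B) − (Σ(ρt)_A − Σ(ρt)_B) / ρ_m.
Σt_A = 38.1 km; Σt_B = 16.12 km; Σ(ρt)_A = 109.9566; Σ(ρt)_B = 37.36466 (in km·g/cm³).
e = (38.1 − 16.12) − (109.9566 − 37.36466) / 3.38 = 0.503 km.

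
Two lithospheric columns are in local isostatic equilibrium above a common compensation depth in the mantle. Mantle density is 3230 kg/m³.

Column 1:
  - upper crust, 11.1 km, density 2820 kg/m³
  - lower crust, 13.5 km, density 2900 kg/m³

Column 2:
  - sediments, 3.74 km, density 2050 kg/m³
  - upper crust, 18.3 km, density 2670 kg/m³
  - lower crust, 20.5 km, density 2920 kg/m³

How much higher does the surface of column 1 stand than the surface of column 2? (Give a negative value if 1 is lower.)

For any compensation level in the mantle, the mantle terms cancel and isostasy reduces to e = (Σt_1 − Σt_2) − (Σ(ρt)_1 − Σ(ρt)_2) / ρ_m.
Σt_1 = 24.6 km; Σt_2 = 42.54 km; Σ(ρt)_1 = 70452; Σ(ρt)_2 = 116388 (in km·kg/m³).
e = (24.6 − 42.54) − (70452 − 116388) / 3230 = −3.72 km.

−3.72 km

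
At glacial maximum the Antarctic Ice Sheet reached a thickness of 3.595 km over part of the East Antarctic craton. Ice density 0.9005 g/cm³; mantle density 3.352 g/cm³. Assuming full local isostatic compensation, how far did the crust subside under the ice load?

0.966 km

By Archimedes' principle applied to the lithosphere: the ice load ρ_ice t is balanced by mantle displaced below, ρ_m s.
s = t ρ_ice / ρ_m = 3.595 km × 0.9005/3.352 = 0.966 km.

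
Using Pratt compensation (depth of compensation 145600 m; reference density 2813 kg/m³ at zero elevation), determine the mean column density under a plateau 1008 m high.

2790 kg/m³

Pratt balance: ρ_ref D = ρ (D + h).
ρ = ρ_ref D/(D + h) = 2813 × 145600 m/(145600 m + 1008 m) = 2790 kg/m³.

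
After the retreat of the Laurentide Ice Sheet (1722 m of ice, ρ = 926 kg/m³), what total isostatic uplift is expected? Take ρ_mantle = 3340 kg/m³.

Removing the load lets mantle flow back in; uplift u satisfies ρ_ice t = ρ_m u.
u = t ρ_ice/ρ_m = 1722 m × 926/3340 = 477 m.

477 m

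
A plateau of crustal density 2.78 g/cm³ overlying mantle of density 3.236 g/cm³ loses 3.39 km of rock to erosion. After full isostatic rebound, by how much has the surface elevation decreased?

0.478 km

Rebound u = e ρ_c/ρ_m = 3.39 km × 2.78/3.236 = 2.912 km.
Net surface drop = e − u = 3.39 km − 2.912 km = e (ρ_m − ρ_c)/ρ_m = 0.478 km.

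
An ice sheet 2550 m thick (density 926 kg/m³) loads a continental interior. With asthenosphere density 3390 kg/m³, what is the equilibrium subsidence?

697 m

For local isostatic compensation: the ice load ρ_ice t is balanced by mantle displaced below, ρ_m s.
s = t ρ_ice / ρ_m = 2550 m × 926/3390 = 697 m.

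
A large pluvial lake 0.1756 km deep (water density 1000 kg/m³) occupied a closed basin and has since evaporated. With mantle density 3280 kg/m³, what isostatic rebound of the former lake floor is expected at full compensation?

u = d ρ_w/ρ_m = 0.1756 km × 1000/3280 = 0.0535 km.

0.0535 km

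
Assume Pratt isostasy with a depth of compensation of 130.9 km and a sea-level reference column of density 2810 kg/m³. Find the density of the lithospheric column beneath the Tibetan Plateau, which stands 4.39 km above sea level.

2720 kg/m³

Pratt balance: ρ_ref D = ρ (D + h).
ρ = ρ_ref D/(D + h) = 2810 × 130.9 km/(130.9 km + 4.39 km) = 2720 kg/m³.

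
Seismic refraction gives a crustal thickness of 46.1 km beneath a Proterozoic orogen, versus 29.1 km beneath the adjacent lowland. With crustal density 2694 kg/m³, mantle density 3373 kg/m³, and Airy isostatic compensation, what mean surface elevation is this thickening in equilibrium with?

3.42 km

Excess crust Δ = 46.1 km − 29.1 km = 17 km, split between elevation h and root r with h + r = Δ.
Airy balance ρ_c h = (ρ_m − ρ_c) r gives r = h ρ_c/(ρ_m − ρ_c), so h (1 + ρ_c/(ρ_m − ρ_c)) = Δ, i.e. h = Δ (ρ_m − ρ_c)/ρ_m.
h = 17 km × 679/3373 = 3.42 km.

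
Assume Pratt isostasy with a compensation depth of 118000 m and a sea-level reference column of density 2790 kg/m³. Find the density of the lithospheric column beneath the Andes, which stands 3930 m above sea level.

2700 kg/m³

Pratt balance: ρ_ref D = ρ (D + h).
ρ = ρ_ref D/(D + h) = 2790 × 118000 m/(118000 m + 3930 m) = 2700 kg/m³.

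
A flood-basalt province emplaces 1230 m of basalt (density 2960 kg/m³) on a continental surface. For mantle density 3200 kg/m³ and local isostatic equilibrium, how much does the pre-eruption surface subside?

Subaerial loading: s = t ρ_load / ρ_m.
s = 1230 m × 2960/3200 = 1140 m.

1140 m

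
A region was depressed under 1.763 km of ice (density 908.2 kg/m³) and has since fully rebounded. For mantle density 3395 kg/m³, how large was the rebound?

Removing the load lets mantle flow back in; uplift u satisfies ρ_ice t = ρ_m u.
u = t ρ_ice/ρ_m = 1.763 km × 908.2/3395 = 0.472 km.

0.472 km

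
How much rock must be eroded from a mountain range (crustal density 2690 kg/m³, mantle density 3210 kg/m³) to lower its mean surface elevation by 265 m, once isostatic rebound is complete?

1640 m

Net drop Δ = e − u = e − e ρ_c/ρ_m = e (ρ_m − ρ_c)/ρ_m.
e = Δ ρ_m/(ρ_m − ρ_c) = 265 m × 3210/520 = 1640 m.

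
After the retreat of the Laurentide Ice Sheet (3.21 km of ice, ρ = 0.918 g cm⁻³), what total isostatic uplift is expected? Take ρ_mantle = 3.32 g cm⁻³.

Removing the load lets mantle flow back in; uplift u satisfies ρ_ice t = ρ_m u.
u = t ρ_ice/ρ_m = 3.21 km × 0.918/3.32 = 0.888 km.

0.888 km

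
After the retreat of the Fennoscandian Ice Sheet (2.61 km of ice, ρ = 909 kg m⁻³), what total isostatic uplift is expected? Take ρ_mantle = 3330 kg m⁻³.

Removing the load lets mantle flow back in; uplift u satisfies ρ_ice t = ρ_m u.
u = t ρ_ice/ρ_m = 2.61 km × 909/3330 = 0.712 km.

0.712 km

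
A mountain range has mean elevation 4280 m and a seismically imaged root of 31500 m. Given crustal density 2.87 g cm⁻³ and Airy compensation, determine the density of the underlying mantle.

Airy balance: ρ_c h = (ρ_m − ρ_c) r → ρ_m = ρ_c (1 + h/r).
ρ_m = 2.87 × (1 + 4280 m/31500 m) = 3.26 g cm⁻³.

3.26 g cm⁻³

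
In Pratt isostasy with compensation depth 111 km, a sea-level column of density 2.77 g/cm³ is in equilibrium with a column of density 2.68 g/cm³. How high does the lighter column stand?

ρ_ref D = ρ (D + h) → h = D (ρ_ref − ρ)/ρ.
h = 111 km × (2.77 − 2.68)/2.68 = 3.73 km.

3.73 km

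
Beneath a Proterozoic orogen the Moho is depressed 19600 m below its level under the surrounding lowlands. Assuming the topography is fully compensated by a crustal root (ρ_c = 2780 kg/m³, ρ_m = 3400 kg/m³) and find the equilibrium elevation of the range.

Equating mass per unit area of the two columns: ρ_c h = (ρ_m − ρ_c) r.
h = r (ρ_m − ρ_c) / ρ_c = 19600 m × (3400 − 2780) / 2780 = 4370 m.

4370 m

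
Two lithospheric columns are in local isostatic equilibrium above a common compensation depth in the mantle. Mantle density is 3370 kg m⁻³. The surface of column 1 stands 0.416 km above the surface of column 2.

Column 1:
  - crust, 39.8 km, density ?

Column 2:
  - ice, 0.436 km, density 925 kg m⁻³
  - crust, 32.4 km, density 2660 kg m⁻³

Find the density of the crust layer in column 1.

2730 kg m⁻³

Take the compensation level at the base of the deeper column (depth z_c below the surface of column 1) and equate Σ ρ_i t_i down to z_c; mantle fills any gap and the z_c terms cancel.
Column 1: 39.8×ρ + (z_c − 39.8)×3370
Column 2: 0.416×0 + 0.436×925 + 32.4×2660 + (z_c − 0.416 − 32.836)×3370
The z_c×3370 term appears on both sides and cancels. Collect the known terms of each column as K = Σ(ρt)_known − 3370 × (depth of known layers): K_1 = 0 − 3370×39.8 = −134126; K_2 = 86587.3 − 3370×(0.416 + 32.836) = −25471.94.
Balance: K_1 + 39.8×ρ = K_2, so ρ = (K_2 − K_1)/39.8 = 108654/39.8 = 2730 kg m⁻³.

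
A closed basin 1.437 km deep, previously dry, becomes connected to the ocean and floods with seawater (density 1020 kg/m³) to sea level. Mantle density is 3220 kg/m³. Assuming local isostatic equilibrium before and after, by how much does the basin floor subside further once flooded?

After flooding the water column is d + s deep. Its weight must equal the weight of mantle displaced by the extra subsidence s: (d + s) ρ_w = s ρ_m.
s = d ρ_w / (ρ_m − ρ_w) = 1.437 km × 1020/(3220 − 1020) = 0.666 km.

0.666 km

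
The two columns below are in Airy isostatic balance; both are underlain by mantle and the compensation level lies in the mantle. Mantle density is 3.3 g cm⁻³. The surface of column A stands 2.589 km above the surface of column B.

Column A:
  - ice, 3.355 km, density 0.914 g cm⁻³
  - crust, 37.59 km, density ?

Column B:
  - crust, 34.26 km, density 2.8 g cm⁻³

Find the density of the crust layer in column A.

Take the compensation level at the base of the deeper column (depth z_c below the surface of column A) and equate Σ ρ_i t_i down to z_c; mantle fills any gap and the z_c terms cancel.
Column A: 3.355×0.914 + 37.59×ρ + (z_c − 40.945)×3.3
Column B: 2.589×0 + 34.26×2.8 + (z_c − 2.589 − 34.26)×3.3
The z_c×3.3 term appears on both sides and cancels. Collect the known terms of each column as K = Σ(ρt)_known − 3.3 × (depth of known layers): K_A = 3.06647 − 3.3×40.945 = −132.05203; K_B = 95.928 − 3.3×(2.589 + 34.26) = −25.6737.
Balance: K_A + 37.59×ρ = K_B, so ρ = (K_B − K_A)/37.59 = 106.378/37.59 = 2.83 g cm⁻³.

2.83 g cm⁻³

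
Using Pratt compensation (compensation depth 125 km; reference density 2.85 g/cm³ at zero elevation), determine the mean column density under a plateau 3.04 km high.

2.78 g/cm³

Pratt balance: ρ_ref D = ρ (D + h).
ρ = ρ_ref D/(D + h) = 2.85 × 125 km/(125 km + 3.04 km) = 2.78 g/cm³.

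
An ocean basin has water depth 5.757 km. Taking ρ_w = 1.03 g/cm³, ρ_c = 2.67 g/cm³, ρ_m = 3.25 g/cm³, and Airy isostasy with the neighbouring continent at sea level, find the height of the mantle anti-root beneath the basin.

16.3 km

By Archimedes' principle applied to the lithosphere: replacing crust with seawater at the top is compensated by replacing crust with mantle at the base: d (ρ_c − ρ_w) = a (ρ_m − ρ_c).
a = d (ρ_c − ρ_w)/(ρ_m − ρ_c) = 5.757 km × 1.64/0.58 = 16.3 km.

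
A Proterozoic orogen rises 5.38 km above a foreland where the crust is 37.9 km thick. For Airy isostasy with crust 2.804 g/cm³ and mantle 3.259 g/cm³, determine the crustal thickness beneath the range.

Root depth r = h ρ_c / (ρ_m − ρ_c) = 5.38 km × 2.804 / 0.455 = 33.15 km.
Total thickness = T + h + r = 37.9 km + 5.38 km + 33.15 km = 76.4 km.

76.4 km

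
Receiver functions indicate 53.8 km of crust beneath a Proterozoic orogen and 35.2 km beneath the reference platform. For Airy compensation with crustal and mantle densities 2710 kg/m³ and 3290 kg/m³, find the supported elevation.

Excess crust Δ = 53.8 km − 35.2 km = 18.6 km, split between elevation h and root r with h + r = Δ.
Airy balance ρ_c h = (ρ_m − ρ_c) r gives r = h ρ_c/(ρ_m − ρ_c), so h (1 + ρ_c/(ρ_m − ρ_c)) = Δ, i.e. h = Δ (ρ_m − ρ_c)/ρ_m.
h = 18.6 km × 580/3290 = 3.28 km.

3.28 km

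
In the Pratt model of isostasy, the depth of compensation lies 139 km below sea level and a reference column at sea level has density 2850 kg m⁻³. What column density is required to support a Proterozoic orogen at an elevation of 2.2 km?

Pratt balance: ρ_ref D = ρ (D + h).
ρ = ρ_ref D/(D + h) = 2850 × 139 km/(139 km + 2.2 km) = 2810 kg m⁻³.

2810 kg m⁻³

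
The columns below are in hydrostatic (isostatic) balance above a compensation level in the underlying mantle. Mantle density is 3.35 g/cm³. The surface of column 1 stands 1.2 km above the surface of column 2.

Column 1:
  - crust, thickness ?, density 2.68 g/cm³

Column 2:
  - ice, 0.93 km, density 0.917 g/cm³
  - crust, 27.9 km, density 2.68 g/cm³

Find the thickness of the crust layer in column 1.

37.3 km

Take the compensation level at the base of the deeper column (depth z_c below the surface of column 1) and equate Σ ρ_i t_i down to z_c; mantle fills any gap and the z_c terms cancel.
Column 1: x×2.68 + (z_c − 0 − x)×3.35
Column 2: 1.2×0 + 0.93×0.917 + 27.9×2.68 + (z_c − 1.2 − 28.83)×3.35
The z_c×3.35 term appears on both sides and cancels. Collect the known terms of each column as K = Σ(ρt)_known − 3.35 × (depth of known layers): K_1 = 0 − 3.35×0 = 0; K_2 = 75.62481 − 3.35×(1.2 + 28.83) = −24.97569.
Balance: K_1 − x×(3.35 − 2.68) = K_2, so x = (K_1 − K_2)/(3.35 − 2.68) = 24.9757/0.67 = 37.3 km.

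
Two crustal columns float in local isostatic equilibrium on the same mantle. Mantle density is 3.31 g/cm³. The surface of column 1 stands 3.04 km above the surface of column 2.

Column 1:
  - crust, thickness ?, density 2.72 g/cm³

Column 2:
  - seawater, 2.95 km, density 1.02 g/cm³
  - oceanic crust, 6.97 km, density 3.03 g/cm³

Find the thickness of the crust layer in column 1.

Take the compensation level at the base of the deeper column (depth z_c below the surface of column 1) and equate Σ ρ_i t_i down to z_c; mantle fills any gap and the z_c terms cancel.
Column 1: x×2.72 + (z_c − 0 − x)×3.31
Column 2: 3.04×0 + 2.95×1.02 + 6.97×3.03 + (z_c − 3.04 − 9.92)×3.31
The z_c×3.31 term appears on both sides and cancels. Collect the known terms of each column as K = Σ(ρt)_known − 3.31 × (depth of known layers): K_1 = 0 − 3.31×0 = 0; K_2 = 24.1281 − 3.31×(3.04 + 9.92) = −18.7695.
Balance: K_1 − x×(3.31 − 2.72) = K_2, so x = (K_1 − K_2)/(3.31 − 2.72) = 18.7695/0.59 = 31.8 km.

31.8 km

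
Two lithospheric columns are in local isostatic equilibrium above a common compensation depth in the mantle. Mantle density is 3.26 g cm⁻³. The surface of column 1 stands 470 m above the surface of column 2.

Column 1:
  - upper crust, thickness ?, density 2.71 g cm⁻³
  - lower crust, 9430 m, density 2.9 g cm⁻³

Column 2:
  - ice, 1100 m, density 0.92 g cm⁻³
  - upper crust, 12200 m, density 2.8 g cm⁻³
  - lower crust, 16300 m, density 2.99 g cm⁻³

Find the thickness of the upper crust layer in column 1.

Take the compensation level at the base of the deeper column (depth z_c below the surface of column 1) and equate Σ ρ_i t_i down to z_c; mantle fills any gap and the z_c terms cancel.
Column 1: x×2.71 + 9430×2.9 + (z_c − 9430 − x)×3.26
Column 2: 470×0 + 1100×0.92 + 12200×2.8 + 16300×2.99 + (z_c − 470 − 29600)×3.26
The z_c×3.26 term appears on both sides and cancels. Collect the known terms of each column as K = Σ(ρt)_known − 3.26 × (depth of known layers): K_1 = 27347 − 3.26×9430 = −3394.8; K_2 = 83909 − 3.26×(470 + 29600) = −14119.2.
Balance: K_1 − x×(3.26 − 2.71) = K_2, so x = (K_1 − K_2)/(3.26 − 2.71) = 10724.4/0.55 = 19500 m.

19500 m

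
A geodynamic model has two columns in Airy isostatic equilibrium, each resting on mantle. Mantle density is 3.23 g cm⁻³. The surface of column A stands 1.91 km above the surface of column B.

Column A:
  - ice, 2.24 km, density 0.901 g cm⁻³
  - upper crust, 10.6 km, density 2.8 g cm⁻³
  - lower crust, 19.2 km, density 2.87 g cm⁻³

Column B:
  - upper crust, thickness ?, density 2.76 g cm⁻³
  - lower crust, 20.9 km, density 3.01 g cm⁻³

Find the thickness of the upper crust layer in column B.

12.6 km

Take the compensation level at the base of the deeper column (depth z_c below the surface of column A) and equate Σ ρ_i t_i down to z_c; mantle fills any gap and the z_c terms cancel.
Column A: 2.24×0.901 + 10.6×2.8 + 19.2×2.87 + (z_c − 32.04)×3.23
Column B: 1.91×0 + x×2.76 + 20.9×3.01 + (z_c − 1.91 − 20.9 − x)×3.23
The z_c×3.23 term appears on both sides and cancels. Collect the known terms of each column as K = Σ(ρt)_known − 3.23 × (depth of known layers): K_A = 86.80224 − 3.23×32.04 = −16.68696; K_B = 62.909 − 3.23×(1.91 + 20.9) = −10.7673.
Balance: K_A = K_B − x×(3.23 − 2.76), so x = (K_B − K_A)/(3.23 − 2.76) = 5.91966/0.47 = 12.6 km.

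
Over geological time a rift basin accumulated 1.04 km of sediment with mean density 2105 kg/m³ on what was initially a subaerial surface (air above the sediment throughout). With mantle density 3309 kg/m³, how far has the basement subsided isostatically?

0.662 km

Subaerial load: s = t ρ_sed / ρ_m = 1.04 km × 2105/3309 = 0.662 km.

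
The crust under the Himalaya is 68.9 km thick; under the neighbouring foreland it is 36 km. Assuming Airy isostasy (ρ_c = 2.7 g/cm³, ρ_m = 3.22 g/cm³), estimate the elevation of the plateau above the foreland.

5.31 km

Excess crust Δ = 68.9 km − 36 km = 32.9 km, split between elevation h and root r with h + r = Δ.
Airy balance ρ_c h = (ρ_m − ρ_c) r gives r = h ρ_c/(ρ_m − ρ_c), so h (1 + ρ_c/(ρ_m − ρ_c)) = Δ, i.e. h = Δ (ρ_m − ρ_c)/ρ_m.
h = 32.9 km × 0.52/3.22 = 5.31 km.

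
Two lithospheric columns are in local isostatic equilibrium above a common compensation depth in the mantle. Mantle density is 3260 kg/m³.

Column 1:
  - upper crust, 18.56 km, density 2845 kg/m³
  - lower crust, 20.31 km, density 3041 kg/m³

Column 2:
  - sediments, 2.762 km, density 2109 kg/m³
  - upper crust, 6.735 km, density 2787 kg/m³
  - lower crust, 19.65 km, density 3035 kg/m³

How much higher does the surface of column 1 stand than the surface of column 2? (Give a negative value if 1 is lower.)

For any compensation level in the mantle, the mantle terms cancel and isostasy reduces to e = (Σt_1 − Σt_2) − (Σ(ρt)_1 − Σ(ρt)_2) / ρ_m.
Σt_1 = 38.87 km; Σt_2 = 29.147 km; Σ(ρt)_1 = 114565.91; Σ(ρt)_2 = 84233.253 (in km·kg/m³).
e = (38.87 − 29.147) − (114565.91 − 84233.253) / 3260 = 0.419 km.

0.419 km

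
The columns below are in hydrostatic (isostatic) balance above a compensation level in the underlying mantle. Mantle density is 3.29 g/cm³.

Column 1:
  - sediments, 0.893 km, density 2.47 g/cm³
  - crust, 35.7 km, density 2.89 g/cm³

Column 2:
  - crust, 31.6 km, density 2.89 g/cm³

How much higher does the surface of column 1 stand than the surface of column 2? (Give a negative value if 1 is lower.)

0.721 km

For any compensation level in the mantle, the mantle terms cancel and isostasy reduces to e = (Σt_1 − Σt_2) − (Σ(ρt)_1 − Σ(ρt)_2) / ρ_m.
Σt_1 = 36.593 km; Σt_2 = 31.6 km; Σ(ρt)_1 = 105.37871; Σ(ρt)_2 = 91.324 (in km·g/cm³).
e = (36.593 − 31.6) − (105.37871 − 91.324) / 3.29 = 0.721 km.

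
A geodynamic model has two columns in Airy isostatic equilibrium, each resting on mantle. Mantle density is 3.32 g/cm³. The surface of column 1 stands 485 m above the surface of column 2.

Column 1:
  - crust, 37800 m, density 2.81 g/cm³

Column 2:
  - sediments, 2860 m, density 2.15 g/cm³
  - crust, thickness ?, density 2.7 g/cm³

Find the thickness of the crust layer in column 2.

23100 m

Take the compensation level at the base of the deeper column (depth z_c below the surface of column 1) and equate Σ ρ_i t_i down to z_c; mantle fills any gap and the z_c terms cancel.
Column 1: 37800×2.81 + (z_c − 37800)×3.32
Column 2: 485×0 + 2860×2.15 + x×2.7 + (z_c − 485 − 2860 − x)×3.32
The z_c×3.32 term appears on both sides and cancels. Collect the known terms of each column as K = Σ(ρt)_known − 3.32 × (depth of known layers): K_1 = 106218 − 3.32×37800 = −19278; K_2 = 6149 − 3.32×(485 + 2860) = −4956.4.
Balance: K_1 = K_2 − x×(3.32 − 2.7), so x = (K_2 − K_1)/(3.32 − 2.7) = 14321.6/0.62 = 23100 m.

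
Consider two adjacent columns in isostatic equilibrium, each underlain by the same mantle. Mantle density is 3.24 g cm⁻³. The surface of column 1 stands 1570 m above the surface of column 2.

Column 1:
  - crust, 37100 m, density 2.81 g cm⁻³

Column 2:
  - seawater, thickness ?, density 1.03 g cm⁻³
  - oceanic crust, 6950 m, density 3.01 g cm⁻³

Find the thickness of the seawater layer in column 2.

Take the compensation level at the base of the deeper column (depth z_c below the surface of column 1) and equate Σ ρ_i t_i down to z_c; mantle fills any gap and the z_c terms cancel.
Column 1: 37100×2.81 + (z_c − 37100)×3.24
Column 2: 1570×0 + x×1.03 + 6950×3.01 + (z_c − 1570 − 6950 − x)×3.24
The z_c×3.24 term appears on both sides and cancels. Collect the known terms of each column as K = Σ(ρt)_known − 3.24 × (depth of known layers): K_1 = 104251 − 3.24×37100 = −15953; K_2 = 20919.5 − 3.24×(1570 + 6950) = −6685.3.
Balance: K_1 = K_2 − x×(3.24 − 1.03), so x = (K_2 − K_1)/(3.24 − 1.03) = 9267.7/2.21 = 4190 m.

4190 m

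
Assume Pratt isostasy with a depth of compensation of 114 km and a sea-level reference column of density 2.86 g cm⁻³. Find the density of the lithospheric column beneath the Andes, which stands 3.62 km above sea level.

Pratt balance: ρ_ref D = ρ (D + h).
ρ = ρ_ref D/(D + h) = 2.86 × 114 km/(114 km + 3.62 km) = 2.77 g cm⁻³.

2.77 g cm⁻³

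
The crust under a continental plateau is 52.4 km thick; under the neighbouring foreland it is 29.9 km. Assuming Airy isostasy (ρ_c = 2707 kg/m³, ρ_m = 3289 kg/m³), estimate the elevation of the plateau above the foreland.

3.98 km

Excess crust Δ = 52.4 km − 29.9 km = 22.5 km, split between elevation h and root r with h + r = Δ.
Airy balance ρ_c h = (ρ_m − ρ_c) r gives r = h ρ_c/(ρ_m − ρ_c), so h (1 + ρ_c/(ρ_m − ρ_c)) = Δ, i.e. h = Δ (ρ_m − ρ_c)/ρ_m.
h = 22.5 km × 582/3289 = 3.98 km.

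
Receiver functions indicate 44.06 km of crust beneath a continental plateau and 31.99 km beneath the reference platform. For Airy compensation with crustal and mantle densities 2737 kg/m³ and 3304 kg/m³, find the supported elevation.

Excess crust Δ = 44.06 km − 31.99 km = 12.07 km, split between elevation h and root r with h + r = Δ.
Airy balance ρ_c h = (ρ_m − ρ_c) r gives r = h ρ_c/(ρ_m − ρ_c), so h (1 + ρ_c/(ρ_m − ρ_c)) = Δ, i.e. h = Δ (ρ_m − ρ_c)/ρ_m.
h = 12.07 km × 567/3304 = 2.07 km.

2.07 km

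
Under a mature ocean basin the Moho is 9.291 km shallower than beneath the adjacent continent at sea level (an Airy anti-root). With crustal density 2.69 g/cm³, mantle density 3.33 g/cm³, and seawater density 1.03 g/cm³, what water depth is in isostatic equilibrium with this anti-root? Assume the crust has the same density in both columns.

3.58 km

Replacing a thickness d of crust by seawater at the top must be balanced by replacing crust with mantle at the base: d (ρ_c − ρ_w) = a (ρ_m − ρ_c).
d = a (ρ_m − ρ_c)/(ρ_c − ρ_w) = 9.291 km × 0.64/1.66 = 3.58 km.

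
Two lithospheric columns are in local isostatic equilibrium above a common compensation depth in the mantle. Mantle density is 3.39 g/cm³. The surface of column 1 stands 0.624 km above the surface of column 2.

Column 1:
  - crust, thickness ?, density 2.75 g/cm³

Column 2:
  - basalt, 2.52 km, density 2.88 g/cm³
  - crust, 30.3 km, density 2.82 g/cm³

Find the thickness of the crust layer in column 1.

32.3 km

Take the compensation level at the base of the deeper column (depth z_c below the surface of column 1) and equate Σ ρ_i t_i down to z_c; mantle fills any gap and the z_c terms cancel.
Column 1: x×2.75 + (z_c − 0 − x)×3.39
Column 2: 0.624×0 + 2.52×2.88 + 30.3×2.82 + (z_c − 0.624 − 32.82)×3.39
The z_c×3.39 term appears on both sides and cancels. Collect the known terms of each column as K = Σ(ρt)_known − 3.39 × (depth of known layers): K_1 = 0 − 3.39×0 = 0; K_2 = 92.7036 − 3.39×(0.624 + 32.82) = −20.67156.
Balance: K_1 − x×(3.39 − 2.75) = K_2, so x = (K_1 − K_2)/(3.39 − 2.75) = 20.6716/0.64 = 32.3 km.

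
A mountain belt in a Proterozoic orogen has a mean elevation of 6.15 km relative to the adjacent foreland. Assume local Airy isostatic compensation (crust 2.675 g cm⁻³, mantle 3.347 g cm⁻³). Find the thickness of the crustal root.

Isostatic balance requires: the weight of the topography is balanced by the buoyancy of the root, ρ_c h = (ρ_m − ρ_c) r.
r = h · ρ_c / (ρ_m − ρ_c) = 6.15 km × 2.675 / (3.347 − 2.675) = 24.5 km.

24.5 km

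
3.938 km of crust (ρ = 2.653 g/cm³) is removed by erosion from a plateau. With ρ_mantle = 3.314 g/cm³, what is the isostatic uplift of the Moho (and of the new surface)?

Unloading: uplift u = e ρ_c/ρ_m = 3.938 km × 2.653/3.314 = 3.15 km.

3.15 km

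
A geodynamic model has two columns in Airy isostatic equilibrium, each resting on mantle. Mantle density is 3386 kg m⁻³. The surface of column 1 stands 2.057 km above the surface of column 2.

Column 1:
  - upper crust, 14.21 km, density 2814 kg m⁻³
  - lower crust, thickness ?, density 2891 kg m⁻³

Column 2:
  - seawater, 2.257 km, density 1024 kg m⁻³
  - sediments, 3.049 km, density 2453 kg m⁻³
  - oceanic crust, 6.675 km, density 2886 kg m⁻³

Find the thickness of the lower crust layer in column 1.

20.9 km

Take the compensation level at the base of the deeper column (depth z_c below the surface of column 1) and equate Σ ρ_i t_i down to z_c; mantle fills any gap and the z_c terms cancel.
Column 1: 14.21×2814 + x×2891 + (z_c − 14.21 − x)×3386
Column 2: 2.057×0 + 2.257×1024 + 3.049×2453 + 6.675×2886 + (z_c − 2.057 − 11.981)×3386
The z_c×3386 term appears on both sides and cancels. Collect the known terms of each column as K = Σ(ρt)_known − 3386 × (depth of known layers): K_1 = 39986.94 − 3386×14.21 = −8128.12; K_2 = 29054.415 − 3386×(2.057 + 11.981) = −18478.253.
Balance: K_1 − x×(3386 − 2891) = K_2, so x = (K_1 − K_2)/(3386 − 2891) = 10350.1/495 = 20.9 km.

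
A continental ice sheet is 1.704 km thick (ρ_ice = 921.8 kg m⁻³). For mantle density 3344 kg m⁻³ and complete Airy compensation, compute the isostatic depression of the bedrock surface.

Equating mass per unit area of the two columns: the ice load ρ_ice t is balanced by mantle displaced below, ρ_m s.
s = t ρ_ice / ρ_m = 1.704 km × 921.8/3344 = 0.47 km.

0.47 km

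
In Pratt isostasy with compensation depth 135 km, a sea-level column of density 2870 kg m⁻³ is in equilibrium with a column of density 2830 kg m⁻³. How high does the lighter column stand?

1.91 km

ρ_ref D = ρ (D + h) → h = D (ρ_ref − ρ)/ρ.
h = 135 km × (2870 − 2830)/2830 = 1.91 km.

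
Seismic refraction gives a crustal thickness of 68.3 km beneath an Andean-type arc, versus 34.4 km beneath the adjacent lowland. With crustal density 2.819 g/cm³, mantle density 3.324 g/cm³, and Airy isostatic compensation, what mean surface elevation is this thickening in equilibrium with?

Excess crust Δ = 68.3 km − 34.4 km = 33.9 km, split between elevation h and root r with h + r = Δ.
Airy balance ρ_c h = (ρ_m − ρ_c) r gives r = h ρ_c/(ρ_m − ρ_c), so h (1 + ρ_c/(ρ_m − ρ_c)) = Δ, i.e. h = Δ (ρ_m − ρ_c)/ρ_m.
h = 33.9 km × 0.505/3.324 = 5.15 km.

5.15 km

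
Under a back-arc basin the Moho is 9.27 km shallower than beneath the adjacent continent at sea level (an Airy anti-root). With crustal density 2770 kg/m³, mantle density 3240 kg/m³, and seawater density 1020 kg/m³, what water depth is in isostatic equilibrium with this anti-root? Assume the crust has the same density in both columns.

2.49 km

Replacing a thickness d of crust by seawater at the top must be balanced by replacing crust with mantle at the base: d (ρ_c − ρ_w) = a (ρ_m − ρ_c).
d = a (ρ_m − ρ_c)/(ρ_c − ρ_w) = 9.27 km × 470/1750 = 2.49 km.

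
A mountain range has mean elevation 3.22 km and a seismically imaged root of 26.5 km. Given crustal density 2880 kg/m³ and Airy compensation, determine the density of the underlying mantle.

3230 kg/m³

Airy balance: ρ_c h = (ρ_m − ρ_c) r → ρ_m = ρ_c (1 + h/r).
ρ_m = 2880 × (1 + 3.22 km/26.5 km) = 3230 kg/m³.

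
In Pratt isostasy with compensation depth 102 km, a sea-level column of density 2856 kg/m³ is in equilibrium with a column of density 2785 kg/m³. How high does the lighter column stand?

2.6 km

ρ_ref D = ρ (D + h) → h = D (ρ_ref − ρ)/ρ.
h = 102 km × (2856 − 2785)/2785 = 2.6 km.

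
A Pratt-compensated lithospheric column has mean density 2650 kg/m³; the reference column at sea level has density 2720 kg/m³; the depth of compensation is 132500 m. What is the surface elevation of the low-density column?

ρ_ref D = ρ (D + h) → h = D (ρ_ref − ρ)/ρ.
h = 132500 m × (2720 − 2650)/2650 = 3500 m.

3500 m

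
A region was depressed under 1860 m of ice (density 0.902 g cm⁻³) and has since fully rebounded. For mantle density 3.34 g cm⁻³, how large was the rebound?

502 m

Removing the load lets mantle flow back in; uplift u satisfies ρ_ice t = ρ_m u.
u = t ρ_ice/ρ_m = 1860 m × 0.902/3.34 = 502 m.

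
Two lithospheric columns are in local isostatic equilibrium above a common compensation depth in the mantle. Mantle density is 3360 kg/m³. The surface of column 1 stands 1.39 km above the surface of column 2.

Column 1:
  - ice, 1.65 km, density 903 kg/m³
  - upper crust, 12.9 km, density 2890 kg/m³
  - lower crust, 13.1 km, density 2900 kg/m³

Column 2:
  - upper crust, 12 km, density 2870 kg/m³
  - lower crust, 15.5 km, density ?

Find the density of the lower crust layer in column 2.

3000 kg/m³

Take the compensation level at the base of the deeper column (depth z_c below the surface of column 1) and equate Σ ρ_i t_i down to z_c; mantle fills any gap and the z_c terms cancel.
Column 1: 1.65×903 + 12.9×2890 + 13.1×2900 + (z_c − 27.65)×3360
Column 2: 1.39×0 + 12×2870 + 15.5×ρ + (z_c − 1.39 − 27.5)×3360
The z_c×3360 term appears on both sides and cancels. Collect the known terms of each column as K = Σ(ρt)_known − 3360 × (depth of known layers): K_1 = 76760.95 − 3360×27.65 = −16143.05; K_2 = 34440 − 3360×(1.39 + 27.5) = −62630.4.
Balance: K_1 = K_2 + 15.5×ρ, so ρ = (K_1 − K_2)/15.5 = 46487.3/15.5 = 3000 kg/m³.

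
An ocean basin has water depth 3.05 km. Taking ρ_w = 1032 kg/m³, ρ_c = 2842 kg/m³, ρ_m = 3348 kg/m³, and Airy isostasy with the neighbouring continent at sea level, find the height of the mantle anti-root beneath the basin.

10.9 km

By Archimedes' principle applied to the lithosphere: replacing crust with seawater at the top is compensated by replacing crust with mantle at the base: d (ρ_c − ρ_w) = a (ρ_m − ρ_c).
a = d (ρ_c − ρ_w)/(ρ_m − ρ_c) = 3.05 km × 1810/506 = 10.9 km.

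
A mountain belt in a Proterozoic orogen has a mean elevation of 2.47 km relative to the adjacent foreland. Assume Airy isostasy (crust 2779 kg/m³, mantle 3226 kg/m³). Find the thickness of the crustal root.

For local isostatic compensation: the weight of the topography is balanced by the buoyancy of the root, ρ_c h = (ρ_m − ρ_c) r.
r = h · ρ_c / (ρ_m − ρ_c) = 2.47 km × 2779 / (3226 − 2779) = 15.4 km.

15.4 km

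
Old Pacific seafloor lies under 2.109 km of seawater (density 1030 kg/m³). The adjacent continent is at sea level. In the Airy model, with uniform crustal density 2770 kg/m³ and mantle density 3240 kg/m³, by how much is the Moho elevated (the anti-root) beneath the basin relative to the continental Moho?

Equating mass per unit area of the two columns: replacing crust with seawater at the top is compensated by replacing crust with mantle at the base: d (ρ_c − ρ_w) = a (ρ_m − ρ_c).
a = d (ρ_c − ρ_w)/(ρ_m − ρ_c) = 2.109 km × 1740/470 = 7.81 km.

7.81 km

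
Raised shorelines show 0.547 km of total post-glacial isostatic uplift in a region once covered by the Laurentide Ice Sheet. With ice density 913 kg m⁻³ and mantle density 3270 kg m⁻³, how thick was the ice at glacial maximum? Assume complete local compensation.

1.96 km

u = t ρ_ice/ρ_m → t = u ρ_m/ρ_ice = 0.547 km × 3270/913 = 1.96 km.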